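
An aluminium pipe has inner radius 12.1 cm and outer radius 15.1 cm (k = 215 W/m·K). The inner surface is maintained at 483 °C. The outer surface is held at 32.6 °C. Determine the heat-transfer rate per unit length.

Q' = 2.75×10^6 W/m

Q' = 2πk·ΔT/ln(r₂/r₁) = 2π × 215 × 450.4 / ln(0.151/0.121) = 2.75×10^6 W/m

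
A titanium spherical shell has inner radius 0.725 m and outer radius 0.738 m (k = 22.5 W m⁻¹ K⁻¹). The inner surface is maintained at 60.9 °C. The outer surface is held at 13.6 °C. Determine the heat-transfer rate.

Q = 550 kW

Q = 4πk·ΔT/(1/r₁ − 1/r₂) = 4π × 22.5 × 47.3 / (1/0.725 − 1/0.738) = 5.50×10^5 W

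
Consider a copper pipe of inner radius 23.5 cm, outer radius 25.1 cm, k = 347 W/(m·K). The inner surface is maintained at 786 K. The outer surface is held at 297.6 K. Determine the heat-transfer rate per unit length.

Q' = 1.62×10^7 W/m

Q' = 2πk·ΔT/ln(r₂/r₁) = 2π × 347 × 488.4 / ln(0.251/0.235) = 1.62×10^7 W/m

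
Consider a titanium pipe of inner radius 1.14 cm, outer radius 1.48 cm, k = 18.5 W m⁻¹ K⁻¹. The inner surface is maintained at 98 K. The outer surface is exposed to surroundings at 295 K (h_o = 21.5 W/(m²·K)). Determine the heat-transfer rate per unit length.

Series thermal resistances, inner to outer:
  R'_titanium = ln(0.0148/0.0114)/(2πk) = 0.2610/(2π·18.5) = 0.002245 m·K/W
  R'_conv,out = 1/(2πr h) = 1/(2π·0.0148·21.5) = 0.5002 m·K/W
ΣR = 0.002245 + 0.5002 = 0.5024 m·K/W
Q' = ΔT/ΣR = (98 K − 295 K)/0.5024 = -392 W/m
(Negative Q' ⇒ heat flows inward; heat gain = 392 W/m.)

Q' = 392 W/m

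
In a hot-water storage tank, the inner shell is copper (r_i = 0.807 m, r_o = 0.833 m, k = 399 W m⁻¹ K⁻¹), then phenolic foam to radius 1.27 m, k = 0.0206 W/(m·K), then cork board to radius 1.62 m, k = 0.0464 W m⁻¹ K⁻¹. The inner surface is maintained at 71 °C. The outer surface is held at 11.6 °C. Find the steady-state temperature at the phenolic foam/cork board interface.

Treat each layer as a resistance in series:
  R_copper = (1/0.807 − 1/0.833)/(4πk) = 0.03868/(4π·399) = 7.714×10^-6 K/W
  R_phenolic foam = (1/0.833 − 1/1.27)/(4πk) = 0.4131/(4π·0.0206) = 1.596 K/W
  R_cork board = (1/1.27 − 1/1.62)/(4πk) = 0.1701/(4π·0.0464) = 0.2918 K/W
ΣR = 7.714×10^-6 + 1.596 + 0.2918 = 1.888 K/W
Q = ΔT/ΣR = (71 °C − 11.6 °C)/1.888 = 31.46 W
From the inner boundary to the phenolic foam/cork board interface, ΣR_partial = 1.596 K/W.
T_interface = T_in − Q·ΣR_partial = 71 °C − (31.46)(1.596) = 20.8 °C

T = 20.8 °C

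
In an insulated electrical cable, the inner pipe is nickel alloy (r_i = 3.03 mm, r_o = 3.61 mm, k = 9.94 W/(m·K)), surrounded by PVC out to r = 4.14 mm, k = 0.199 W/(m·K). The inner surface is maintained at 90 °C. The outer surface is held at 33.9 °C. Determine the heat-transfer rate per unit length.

Treat each layer as a resistance in series:
  R'_nickel alloy = ln(0.00361/0.00303)/(2πk) = 0.1751/(2π·9.94) = 0.002804 m·K/W
  R'_PVC = ln(0.00414/0.00361)/(2πk) = 0.1370/(2π·0.199) = 0.1096 m·K/W
ΣR = 0.002804 + 0.1096 = 0.1124 m·K/W
Q' = ΔT/ΣR = (90 °C − 33.9 °C)/0.1124 = 499 W/m

Q' = 499 W/m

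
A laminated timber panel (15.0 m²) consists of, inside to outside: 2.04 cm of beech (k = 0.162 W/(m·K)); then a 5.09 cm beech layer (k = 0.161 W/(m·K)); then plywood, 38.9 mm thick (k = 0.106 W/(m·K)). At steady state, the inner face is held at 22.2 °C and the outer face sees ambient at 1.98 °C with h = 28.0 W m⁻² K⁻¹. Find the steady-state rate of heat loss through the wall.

Resistance network (inner→outer):
  R_beech = L/(kA) = 0.0204/(0.162·15.0) = 0.008395 K/W
  R_beech = L/(kA) = 0.0509/(0.161·15.0) = 0.02108 K/W
  R_plywood = L/(kA) = 0.0389/(0.106·15.0) = 0.02447 K/W
  R_conv,out = 1/(hA) = 1/(28.0·15.0) = 0.002381 K/W
ΣR = 0.008395 + 0.02108 + 0.02447 + 0.002381 = 0.05633 K/W
Q = ΔT/ΣR = (22.2 °C − 1.98 °C)/0.05633 = 359 W

Q = 359 W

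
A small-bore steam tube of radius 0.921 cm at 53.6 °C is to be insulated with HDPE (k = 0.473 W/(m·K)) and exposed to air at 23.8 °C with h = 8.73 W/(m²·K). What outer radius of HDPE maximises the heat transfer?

r_cr = 5.42 cm

For a cylinder, r_cr = k_ins/h = 0.473/8.73 = 0.0542 m = 5.42 cm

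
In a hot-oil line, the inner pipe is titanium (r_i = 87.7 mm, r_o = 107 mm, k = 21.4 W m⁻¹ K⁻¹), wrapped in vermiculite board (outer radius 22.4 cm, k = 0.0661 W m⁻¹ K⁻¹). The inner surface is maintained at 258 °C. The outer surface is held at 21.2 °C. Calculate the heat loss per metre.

Q' = 133 W/m

Treat each layer as a resistance in series:
  R'_titanium = ln(0.107/0.0877)/(2πk) = 0.1989/(2π·21.4) = 0.001479 m·K/W
  R'_vermiculite board = ln(0.224/0.107)/(2πk) = 0.7388/(2π·0.0661) = 1.779 m·K/W
ΣR = 0.001479 + 1.779 = 1.780 m·K/W
Q' = ΔT/ΣR = (258 °C − 21.2 °C)/1.780 = 133 W/m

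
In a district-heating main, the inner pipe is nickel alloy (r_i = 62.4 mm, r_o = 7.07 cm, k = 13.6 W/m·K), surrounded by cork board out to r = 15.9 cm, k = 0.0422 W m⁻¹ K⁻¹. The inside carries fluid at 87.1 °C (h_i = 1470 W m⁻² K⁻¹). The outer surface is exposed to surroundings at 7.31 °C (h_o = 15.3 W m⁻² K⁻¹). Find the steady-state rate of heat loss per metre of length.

Q' = 25.5 W/m

Treat each layer as a resistance in series:
  R'_conv,in = 1/(2πr h) = 1/(2π·0.0624·1470) = 0.001735 m·K/W
  R'_nickel alloy = ln(0.0707/0.0624)/(2πk) = 0.1249/(2π·13.6) = 0.001461 m·K/W
  R'_cork board = ln(0.159/0.0707)/(2πk) = 0.8105/(2π·0.0422) = 3.057 m·K/W
  R'_conv,out = 1/(2πr h) = 1/(2π·0.159·15.3) = 0.06542 m·K/W
ΣR = 0.001735 + 0.001461 + 3.057 + 0.06542 = 3.126 m·K/W
Q' = ΔT/ΣR = (87.1 °C − 7.31 °C)/3.126 = 25.5 W/m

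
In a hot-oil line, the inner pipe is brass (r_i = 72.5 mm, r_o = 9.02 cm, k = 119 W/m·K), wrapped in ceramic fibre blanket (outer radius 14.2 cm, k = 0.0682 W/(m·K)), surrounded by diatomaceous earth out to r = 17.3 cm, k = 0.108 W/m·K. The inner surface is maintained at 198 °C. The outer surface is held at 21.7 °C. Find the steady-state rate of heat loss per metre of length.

Series thermal resistances, inner to outer:
  R'_brass = ln(0.0902/0.0725)/(2πk) = 0.2184/(2π·119) = 2.922×10^-4 m·K/W
  R'_ceramic fibre blanket = ln(0.142/0.0902)/(2πk) = 0.4538/(2π·0.0682) = 1.059 m·K/W
  R'_diatomaceous earth = ln(0.173/0.142)/(2πk) = 0.1975/(2π·0.108) = 0.2910 m·K/W
ΣR = 2.922×10^-4 + 1.059 + 0.2910 = 1.350 m·K/W
Q' = ΔT/ΣR = (198 °C − 21.7 °C)/1.350 = 131 W/m

Q' = 131 W/m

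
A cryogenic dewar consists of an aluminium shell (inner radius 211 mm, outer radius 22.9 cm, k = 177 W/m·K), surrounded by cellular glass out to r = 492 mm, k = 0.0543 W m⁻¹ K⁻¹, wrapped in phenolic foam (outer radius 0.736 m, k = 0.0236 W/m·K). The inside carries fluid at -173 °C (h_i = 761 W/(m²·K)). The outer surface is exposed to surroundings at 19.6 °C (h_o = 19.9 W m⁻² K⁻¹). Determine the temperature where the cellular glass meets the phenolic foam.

Series thermal resistances, inner to outer:
  R_conv,in = 1/(4πr²h) = 1/(4π·0.211²·761) = 0.002349 K/W
  R_aluminium = (1/0.211 − 1/0.229)/(4πk) = 0.3725/(4π·177) = 1.675×10^-4 K/W
  R_cellular glass = (1/0.229 − 1/0.492)/(4πk) = 2.334/(4π·0.0543) = 3.421 K/W
  R_phenolic foam = (1/0.492 − 1/0.736)/(4πk) = 0.6738/(4π·0.0236) = 2.272 K/W
  R_conv,out = 1/(4πr²h) = 1/(4π·0.736²·19.9) = 0.007382 K/W
ΣR = 0.002349 + 1.675×10^-4 + 3.421 + 2.272 + 0.007382 = 5.703 K/W
Q = ΔT/ΣR = (-173 °C − 19.6 °C)/5.703 = -33.77 W
From the inner boundary to the cellular glass/phenolic foam interface, ΣR_partial = 3.424 K/W.
T_interface = T_in − Q·ΣR_partial = -173 °C − (-33.77)(3.424) = -57.4 °C

T = -57.4 °C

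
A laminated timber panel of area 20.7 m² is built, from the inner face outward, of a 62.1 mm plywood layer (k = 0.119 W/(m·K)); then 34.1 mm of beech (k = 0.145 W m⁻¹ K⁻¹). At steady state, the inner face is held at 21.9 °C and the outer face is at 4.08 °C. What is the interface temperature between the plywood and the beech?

T = 9.62 °C

Series thermal resistances, inner to outer:
  R_plywood = L/(kA) = 0.0621/(0.119·20.7) = 0.02521 K/W
  R_beech = L/(kA) = 0.0341/(0.145·20.7) = 0.01136 K/W
ΣR = 0.02521 + 0.01136 = 0.03657 K/W
Q = ΔT/ΣR = (21.9 °C − 4.08 °C)/0.03657 = 487.3 W
From the inner boundary to the plywood/beech interface, ΣR_partial = 0.02521 K/W.
T_interface = T_in − Q·ΣR_partial = 21.9 °C − (487.3)(0.02521) = 9.62 °C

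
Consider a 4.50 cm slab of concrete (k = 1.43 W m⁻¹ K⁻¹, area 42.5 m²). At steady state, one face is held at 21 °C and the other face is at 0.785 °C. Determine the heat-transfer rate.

Q = kA·ΔT/L = 1.43 × 42.5 × |21 °C − 0.785 °C| / 0.0450 = 27300 W

Q = 27300 W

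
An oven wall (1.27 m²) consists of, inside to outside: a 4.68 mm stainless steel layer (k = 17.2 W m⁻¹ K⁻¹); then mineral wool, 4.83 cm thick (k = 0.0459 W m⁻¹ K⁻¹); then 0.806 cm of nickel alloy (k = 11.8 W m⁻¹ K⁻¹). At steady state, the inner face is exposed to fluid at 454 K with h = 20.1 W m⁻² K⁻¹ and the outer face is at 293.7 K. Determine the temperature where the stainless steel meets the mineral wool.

Series thermal resistances, inner to outer:
  R_conv,in = 1/(hA) = 1/(20.1·1.27) = 0.03917 K/W
  R_stainless steel = L/(kA) = 0.00468/(17.2·1.27) = 2.142×10^-4 K/W
  R_mineral wool = L/(kA) = 0.0483/(0.0459·1.27) = 0.8286 K/W
  R_nickel alloy = L/(kA) = 0.00806/(11.8·1.27) = 5.378×10^-4 K/W
ΣR = 0.03917 + 2.142×10^-4 + 0.8286 + 5.378×10^-4 = 0.8685 K/W
Q = ΔT/ΣR = (454 K − 293.7 K)/0.8685 = 184.6 W
From the inner boundary to the stainless steel/mineral wool interface, ΣR_partial = 0.03938 K/W.
T_interface = T_in − Q·ΣR_partial = 454 K − (184.6)(0.03938) = 447 K

T = 447 K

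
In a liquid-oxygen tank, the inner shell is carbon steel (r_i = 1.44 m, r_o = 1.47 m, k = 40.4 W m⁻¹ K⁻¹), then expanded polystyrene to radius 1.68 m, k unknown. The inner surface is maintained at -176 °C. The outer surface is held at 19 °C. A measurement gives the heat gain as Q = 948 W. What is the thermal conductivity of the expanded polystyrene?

ΣR = ΔT/Q = |-176 − 19|/948 = 0.2057 K/W
Known resistances:
  R_carbon steel = (1/1.44 − 1/1.47)/(4πk) = 0.01417/(4π·40.4) = 2.792×10^-5 K/W
R_expanded polystyrene = ΣR − ΣR_known = 0.2057 − 2.792×10^-5 = 0.2057 K/W
(1/r₁−1/r₂)/(4πk) = 0.2057 ⇒ k = 0.08503/(4π·0.2057) = 0.0329 W/m·K

k = 0.0329 W/m·K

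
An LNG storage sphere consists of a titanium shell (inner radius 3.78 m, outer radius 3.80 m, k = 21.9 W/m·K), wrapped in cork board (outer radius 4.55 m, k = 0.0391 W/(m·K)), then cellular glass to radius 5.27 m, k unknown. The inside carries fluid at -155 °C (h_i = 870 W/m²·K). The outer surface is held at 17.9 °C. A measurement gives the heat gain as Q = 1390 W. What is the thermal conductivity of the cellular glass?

k = 0.0662 W/m·K

ΣR = ΔT/Q = |-155 − 17.9|/1390 = 0.1244 K/W
Known resistances:
  R_conv,in = 1/(4πr²h) = 1/(4π·3.78²·870) = 6.402×10^-6 K/W
  R_titanium = (1/3.78 − 1/3.80)/(4πk) = 0.001392/(4π·21.9) = 5.059×10^-6 K/W
  R_cork board = (1/3.80 − 1/4.55)/(4πk) = 0.04338/(4π·0.0391) = 0.08828 K/W
R_cellular glass = ΣR − ΣR_known = 0.1244 − 0.08829 = 0.03611 K/W
(1/r₁−1/r₂)/(4πk) = 0.03611 ⇒ k = 0.03003/(4π·0.03611) = 0.0662 W/m·K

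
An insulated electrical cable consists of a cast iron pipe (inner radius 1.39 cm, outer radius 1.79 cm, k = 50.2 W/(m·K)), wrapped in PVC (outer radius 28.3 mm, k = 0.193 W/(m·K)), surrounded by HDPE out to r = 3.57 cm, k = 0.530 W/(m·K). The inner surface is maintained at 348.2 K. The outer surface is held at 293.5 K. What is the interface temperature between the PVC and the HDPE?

Treat each layer as a resistance in series:
  R'_cast iron = ln(0.0179/0.0139)/(2πk) = 0.2529/(2π·50.2) = 8.018×10^-4 m·K/W
  R'_PVC = ln(0.0283/0.0179)/(2πk) = 0.4581/(2π·0.193) = 0.3777 m·K/W
  R'_HDPE = ln(0.0357/0.0283)/(2πk) = 0.2323/(2π·0.530) = 0.06975 m·K/W
ΣR = 8.018×10^-4 + 0.3777 + 0.06975 = 0.4483 m·K/W
Q' = ΔT/ΣR = (348.2 K − 293.5 K)/0.4483 = 122.0 W/m
From the inner boundary to the PVC/HDPE interface, ΣR_partial = 0.3785 m·K/W.
T_interface = T_in − Q'·ΣR_partial = 348.2 K − (122.0)(0.3785) = 302.0 K

T = 302.0 K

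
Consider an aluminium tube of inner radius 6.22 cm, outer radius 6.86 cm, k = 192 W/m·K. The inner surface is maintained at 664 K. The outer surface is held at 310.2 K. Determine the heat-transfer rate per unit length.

Q' = 4360 kW/m

Q' = 2πk·ΔT/ln(r₂/r₁) = 2π × 192 × 353.8 / ln(0.0686/0.0622) = 4.36×10^6 W/m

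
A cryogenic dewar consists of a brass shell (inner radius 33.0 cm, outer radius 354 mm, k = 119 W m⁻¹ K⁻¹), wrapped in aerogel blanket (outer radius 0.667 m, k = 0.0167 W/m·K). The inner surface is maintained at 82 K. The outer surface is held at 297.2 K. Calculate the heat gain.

Q = 34.1 W

Series thermal resistances, inner to outer:
  R_brass = (1/0.330 − 1/0.354)/(4πk) = 0.2054/(4π·119) = 1.374×10^-4 K/W
  R_aerogel blanket = (1/0.354 − 1/0.667)/(4πk) = 1.326/(4π·0.0167) = 6.317 K/W
ΣR = 1.374×10^-4 + 6.317 = 6.317 K/W
Q = ΔT/ΣR = (82 K − 297.2 K)/6.317 = -34.1 W
(Negative Q ⇒ heat flows inward; heat gain = 34.1 W.)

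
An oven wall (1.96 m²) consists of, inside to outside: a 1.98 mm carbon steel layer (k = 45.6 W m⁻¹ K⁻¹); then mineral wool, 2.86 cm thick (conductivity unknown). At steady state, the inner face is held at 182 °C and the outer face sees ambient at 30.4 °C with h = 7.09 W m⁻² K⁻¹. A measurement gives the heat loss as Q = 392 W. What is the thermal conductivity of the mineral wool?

ΣR = ΔT/Q = |182 − 30.4|/392 = 0.3867 K/W
Known resistances:
  R_carbon steel = L/(kA) = 0.00198/(45.6·1.96) = 2.215×10^-5 K/W
  R_conv,out = 1/(hA) = 1/(7.09·1.96) = 0.07196 K/W
R_mineral wool = ΣR − ΣR_known = 0.3867 − 0.07198 = 0.3147 K/W
L/(kA) = 0.3147 ⇒ k = 0.0286/(0.3147·1.96) = 0.0464 W/m·K

k = 0.0464 W/m·K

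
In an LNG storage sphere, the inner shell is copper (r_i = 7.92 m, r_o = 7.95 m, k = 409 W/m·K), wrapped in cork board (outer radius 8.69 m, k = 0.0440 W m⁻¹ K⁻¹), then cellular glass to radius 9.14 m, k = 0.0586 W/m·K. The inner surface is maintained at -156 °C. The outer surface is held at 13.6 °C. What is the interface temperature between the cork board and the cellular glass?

Series thermal resistances, inner to outer:
  R_copper = (1/7.92 − 1/7.95)/(4πk) = 4.765×10^-4/(4π·409) = 9.270×10^-8 K/W
  R_cork board = (1/7.95 − 1/8.69)/(4πk) = 0.01071/(4π·0.0440) = 0.01937 K/W
  R_cellular glass = (1/8.69 − 1/9.14)/(4πk) = 0.005666/(4π·0.0586) = 0.007694 K/W
ΣR = 9.270×10^-8 + 0.01937 + 0.007694 = 0.02706 K/W
Q = ΔT/ΣR = (-156 °C − 13.6 °C)/0.02706 = -6268 W
From the inner boundary to the cork board/cellular glass interface, ΣR_partial = 0.01937 K/W.
T_interface = T_in − Q·ΣR_partial = -156 °C − (-6268)(0.01937) = -34.6 °C

T = -34.6 °C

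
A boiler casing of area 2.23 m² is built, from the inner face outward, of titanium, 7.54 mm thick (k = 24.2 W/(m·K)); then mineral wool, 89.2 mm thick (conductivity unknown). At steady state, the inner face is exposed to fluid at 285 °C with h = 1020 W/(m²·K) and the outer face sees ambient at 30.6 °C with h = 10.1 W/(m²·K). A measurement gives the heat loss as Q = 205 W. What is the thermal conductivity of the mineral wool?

ΣR = ΔT/Q = |285 − 30.6|/205 = 1.241 K/W
Known resistances:
  R_conv,in = 1/(hA) = 1/(1020·2.23) = 4.396×10^-4 K/W
  R_titanium = L/(kA) = 0.00754/(24.2·2.23) = 1.397×10^-4 K/W
  R_conv,out = 1/(hA) = 1/(10.1·2.23) = 0.04440 K/W
R_mineral wool = ΣR − ΣR_known = 1.241 − 0.04498 = 1.196 K/W
L/(kA) = 1.196 ⇒ k = 0.0892/(1.196·2.23) = 0.0334 W/m·K

k = 0.0334 W/m·K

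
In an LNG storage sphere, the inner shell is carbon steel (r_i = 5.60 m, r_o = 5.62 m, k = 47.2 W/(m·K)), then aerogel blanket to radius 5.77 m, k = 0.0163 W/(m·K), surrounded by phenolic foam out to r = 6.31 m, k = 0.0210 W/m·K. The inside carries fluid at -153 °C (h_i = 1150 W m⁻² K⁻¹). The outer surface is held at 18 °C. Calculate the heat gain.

Resistance network (inner→outer):
  R_conv,in = 1/(4πr²h) = 1/(4π·5.60²·1150) = 2.207×10^-6 K/W
  R_carbon steel = (1/5.60 − 1/5.62)/(4πk) = 6.355×10^-4/(4π·47.2) = 1.071×10^-6 K/W
  R_aerogel blanket = (1/5.62 − 1/5.77)/(4πk) = 0.004626/(4π·0.0163) = 0.02258 K/W
  R_phenolic foam = (1/5.77 − 1/6.31)/(4πk) = 0.01483/(4π·0.0210) = 0.05620 K/W
ΣR = 2.207×10^-6 + 1.071×10^-6 + 0.02258 + 0.05620 = 0.07878 K/W
Q = ΔT/ΣR = (-153 °C − 18 °C)/0.07878 = -2170 W
(Negative Q ⇒ heat flows inward; heat gain = 2170 W.)

Q = 2.17 kW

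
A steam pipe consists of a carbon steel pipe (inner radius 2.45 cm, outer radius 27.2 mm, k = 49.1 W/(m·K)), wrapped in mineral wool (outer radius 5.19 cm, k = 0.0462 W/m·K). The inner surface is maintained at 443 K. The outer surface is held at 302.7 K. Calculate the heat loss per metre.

Treat each layer as a resistance in series:
  R'_carbon steel = ln(0.0272/0.0245)/(2πk) = 0.1045/(2π·49.1) = 3.389×10^-4 m·K/W
  R'_mineral wool = ln(0.0519/0.0272)/(2πk) = 0.6461/(2π·0.0462) = 2.226 m·K/W
ΣR = 3.389×10^-4 + 2.226 = 2.226 m·K/W
Q' = ΔT/ΣR = (443 K − 302.7 K)/2.226 = 63.0 W/m

Q' = 63.0 W/m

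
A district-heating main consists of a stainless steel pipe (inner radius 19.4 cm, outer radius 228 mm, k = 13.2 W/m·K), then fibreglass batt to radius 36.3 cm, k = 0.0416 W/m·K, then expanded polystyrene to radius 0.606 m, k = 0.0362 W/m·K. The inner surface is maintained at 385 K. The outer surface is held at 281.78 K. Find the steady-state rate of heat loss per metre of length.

Q' = 25.6 W/m

Series thermal resistances, inner to outer:
  R'_stainless steel = ln(0.228/0.194)/(2πk) = 0.1615/(2π·13.2) = 0.001947 m·K/W
  R'_fibreglass batt = ln(0.363/0.228)/(2πk) = 0.4651/(2π·0.0416) = 1.779 m·K/W
  R'_expanded polystyrene = ln(0.606/0.363)/(2πk) = 0.5125/(2π·0.0362) = 2.253 m·K/W
ΣR = 0.001947 + 1.779 + 2.253 = 4.034 m·K/W
Q' = ΔT/ΣR = (385 K − 281.78 K)/4.034 = 25.6 W/m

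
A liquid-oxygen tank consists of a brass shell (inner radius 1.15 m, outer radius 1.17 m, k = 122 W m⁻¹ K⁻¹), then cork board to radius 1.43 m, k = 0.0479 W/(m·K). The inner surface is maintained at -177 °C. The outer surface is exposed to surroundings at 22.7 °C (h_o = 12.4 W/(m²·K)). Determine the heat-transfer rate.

Resistance network (inner→outer):
  R_brass = (1/1.15 − 1/1.17)/(4πk) = 0.01486/(4π·122) = 9.696×10^-6 K/W
  R_cork board = (1/1.17 − 1/1.43)/(4πk) = 0.1554/(4π·0.0479) = 0.2582 K/W
  R_conv,out = 1/(4πr²h) = 1/(4π·1.43²·12.4) = 0.003138 K/W
ΣR = 9.696×10^-6 + 0.2582 + 0.003138 = 0.2613 K/W
Q = ΔT/ΣR = (-177 °C − 22.7 °C)/0.2613 = -764 W
(Negative Q ⇒ heat flows inward; heat gain = 764 W.)

Q = 764 W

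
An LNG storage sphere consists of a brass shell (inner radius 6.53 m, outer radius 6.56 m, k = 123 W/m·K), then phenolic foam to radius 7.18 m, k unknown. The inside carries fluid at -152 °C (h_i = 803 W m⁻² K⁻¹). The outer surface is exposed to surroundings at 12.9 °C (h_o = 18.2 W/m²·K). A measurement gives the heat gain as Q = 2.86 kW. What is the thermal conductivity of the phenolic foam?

ΣR = ΔT/Q = |-152 − 12.9|/2860 = 0.05766 K/W
Known resistances:
  R_conv,in = 1/(4πr²h) = 1/(4π·6.53²·803) = 2.324×10^-6 K/W
  R_brass = (1/6.53 − 1/6.56)/(4πk) = 7.003×10^-4/(4π·123) = 4.531×10^-7 K/W
  R_conv,out = 1/(4πr²h) = 1/(4π·7.18²·18.2) = 8.481×10^-5 K/W
R_phenolic foam = ΣR − ΣR_known = 0.05766 − 8.759×10^-5 = 0.05757 K/W
(1/r₁−1/r₂)/(4πk) = 0.05757 ⇒ k = 0.01316/(4π·0.05757) = 0.0182 W/m·K

k = 0.0182 W/m·K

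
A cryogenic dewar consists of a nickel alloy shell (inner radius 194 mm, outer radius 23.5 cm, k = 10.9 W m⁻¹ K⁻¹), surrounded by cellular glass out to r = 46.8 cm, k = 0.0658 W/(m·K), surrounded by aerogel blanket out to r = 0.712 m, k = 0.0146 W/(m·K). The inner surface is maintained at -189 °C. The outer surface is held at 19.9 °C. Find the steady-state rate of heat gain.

Q = 31.8 W

Treat each layer as a resistance in series:
  R_nickel alloy = (1/0.194 − 1/0.235)/(4πk) = 0.8993/(4π·10.9) = 0.006566 K/W
  R_cellular glass = (1/0.235 − 1/0.468)/(4πk) = 2.119/(4π·0.0658) = 2.562 K/W
  R_aerogel blanket = (1/0.468 − 1/0.712)/(4πk) = 0.7323/(4π·0.0146) = 3.991 K/W
ΣR = 0.006566 + 2.562 + 3.991 = 6.560 K/W
Q = ΔT/ΣR = (-189 °C − 19.9 °C)/6.560 = -31.8 W
(Negative Q ⇒ heat flows inward; heat gain = 31.8 W.)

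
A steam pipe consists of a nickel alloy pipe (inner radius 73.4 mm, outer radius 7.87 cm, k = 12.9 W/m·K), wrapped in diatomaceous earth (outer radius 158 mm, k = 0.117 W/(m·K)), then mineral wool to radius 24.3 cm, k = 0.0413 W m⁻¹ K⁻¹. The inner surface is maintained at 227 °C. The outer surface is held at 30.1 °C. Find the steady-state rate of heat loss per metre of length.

Series thermal resistances, inner to outer:
  R'_nickel alloy = ln(0.0787/0.0734)/(2πk) = 0.06972/(2π·12.9) = 8.602×10^-4 m·K/W
  R'_diatomaceous earth = ln(0.158/0.0787)/(2πk) = 0.6970/(2π·0.117) = 0.9481 m·K/W
  R'_mineral wool = ln(0.243/0.158)/(2πk) = 0.4305/(2π·0.0413) = 1.659 m·K/W
ΣR = 8.602×10^-4 + 0.9481 + 1.659 = 2.608 m·K/W
Q' = ΔT/ΣR = (227 °C − 30.1 °C)/2.608 = 75.5 W/m

Q' = 75.5 W/m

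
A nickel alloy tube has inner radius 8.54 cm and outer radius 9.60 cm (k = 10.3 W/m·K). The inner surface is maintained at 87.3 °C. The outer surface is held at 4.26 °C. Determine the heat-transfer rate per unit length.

Q' = 45.9 kW/m

Q' = 2πk·ΔT/ln(r₂/r₁) = 2π × 10.3 × 83.04 / ln(0.0960/0.0854) = 45900 W/m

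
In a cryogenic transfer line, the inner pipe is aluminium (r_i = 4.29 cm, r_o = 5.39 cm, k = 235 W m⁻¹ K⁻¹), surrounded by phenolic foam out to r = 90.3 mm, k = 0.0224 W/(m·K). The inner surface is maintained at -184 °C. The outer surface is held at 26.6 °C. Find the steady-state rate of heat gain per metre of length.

Q' = 57.4 W/m

Series thermal resistances, inner to outer:
  R'_aluminium = ln(0.0539/0.0429)/(2πk) = 0.2283/(2π·235) = 1.546×10^-4 m·K/W
  R'_phenolic foam = ln(0.0903/0.0539)/(2πk) = 0.5160/(2π·0.0224) = 3.666 m·K/W
ΣR = 1.546×10^-4 + 3.666 = 3.666 m·K/W
Q' = ΔT/ΣR = (-184 °C − 26.6 °C)/3.666 = -57.4 W/m
(Negative Q' ⇒ heat flows inward; heat gain = 57.4 W/m.)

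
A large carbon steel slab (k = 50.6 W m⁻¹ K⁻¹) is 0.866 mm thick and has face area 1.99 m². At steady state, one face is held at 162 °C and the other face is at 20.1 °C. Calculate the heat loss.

Q = kA·ΔT/L = 50.6 × 1.99 × |162 °C − 20.1 °C| / 8.66×10^-4 = 1.65×10^7 W

Q = 16500 kW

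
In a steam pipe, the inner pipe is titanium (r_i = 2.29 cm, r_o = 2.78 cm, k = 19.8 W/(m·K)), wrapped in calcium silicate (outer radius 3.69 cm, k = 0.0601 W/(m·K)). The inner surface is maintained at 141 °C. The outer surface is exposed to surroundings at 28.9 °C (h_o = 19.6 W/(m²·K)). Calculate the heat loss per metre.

Q' = 115 W/m

Resistance network (inner→outer):
  R'_titanium = ln(0.0278/0.0229)/(2πk) = 0.1939/(2π·19.8) = 0.001559 m·K/W
  R'_calcium silicate = ln(0.0369/0.0278)/(2πk) = 0.2832/(2π·0.0601) = 0.7499 m·K/W
  R'_conv,out = 1/(2πr h) = 1/(2π·0.0369·19.6) = 0.2201 m·K/W
ΣR = 0.001559 + 0.7499 + 0.2201 = 0.9716 m·K/W
Q' = ΔT/ΣR = (141 °C − 28.9 °C)/0.9716 = 115 W/m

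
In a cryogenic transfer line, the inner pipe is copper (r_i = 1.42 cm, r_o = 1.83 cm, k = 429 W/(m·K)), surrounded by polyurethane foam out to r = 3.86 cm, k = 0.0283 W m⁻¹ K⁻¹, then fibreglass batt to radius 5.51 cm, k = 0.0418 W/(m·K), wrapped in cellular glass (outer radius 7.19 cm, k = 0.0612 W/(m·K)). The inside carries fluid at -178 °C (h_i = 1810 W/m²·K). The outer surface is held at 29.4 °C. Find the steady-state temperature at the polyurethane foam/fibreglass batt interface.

T = -38.5 °C

Series thermal resistances, inner to outer:
  R'_conv,in = 1/(2πr h) = 1/(2π·0.0142·1810) = 0.006192 m·K/W
  R'_copper = ln(0.0183/0.0142)/(2πk) = 0.2537/(2π·429) = 9.411×10^-5 m·K/W
  R'_polyurethane foam = ln(0.0386/0.0183)/(2πk) = 0.7464/(2π·0.0283) = 4.197 m·K/W
  R'_fibreglass batt = ln(0.0551/0.0386)/(2πk) = 0.3559/(2π·0.0418) = 1.355 m·K/W
  R'_cellular glass = ln(0.0719/0.0551)/(2πk) = 0.2661/(2π·0.0612) = 0.6921 m·K/W
ΣR = 0.006192 + 9.411×10^-5 + 4.197 + 1.355 + 0.6921 = 6.250 m·K/W
Q' = ΔT/ΣR = (-178 °C − 29.4 °C)/6.250 = -33.18 W/m
From the inner boundary to the polyurethane foam/fibreglass batt interface, ΣR_partial = 4.203 m·K/W.
T_interface = T_in − Q'·ΣR_partial = -178 °C − (-33.18)(4.203) = -38.5 °C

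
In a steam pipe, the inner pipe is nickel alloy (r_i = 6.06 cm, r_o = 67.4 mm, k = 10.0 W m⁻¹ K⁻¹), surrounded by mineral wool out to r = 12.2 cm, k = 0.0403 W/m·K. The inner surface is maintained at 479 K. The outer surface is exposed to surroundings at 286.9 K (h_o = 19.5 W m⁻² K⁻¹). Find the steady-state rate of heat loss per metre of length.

Resistance network (inner→outer):
  R'_nickel alloy = ln(0.0674/0.0606)/(2πk) = 0.1064/(2π·10.0) = 0.001693 m·K/W
  R'_mineral wool = ln(0.122/0.0674)/(2πk) = 0.5934/(2π·0.0403) = 2.343 m·K/W
  R'_conv,out = 1/(2πr h) = 1/(2π·0.122·19.5) = 0.06690 m·K/W
ΣR = 0.001693 + 2.343 + 0.06690 = 2.412 m·K/W
Q' = ΔT/ΣR = (479 K − 286.9 K)/2.412 = 79.6 W/m

Q' = 79.6 W/m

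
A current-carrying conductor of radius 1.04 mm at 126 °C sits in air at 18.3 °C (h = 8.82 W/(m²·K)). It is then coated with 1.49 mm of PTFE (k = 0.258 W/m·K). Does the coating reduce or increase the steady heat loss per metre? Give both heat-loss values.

increases: 6.21 → 14.0 W/m

Critical radius for a cylinder: r_cr = k/h = 0.0293 m = 2.93 cm.
Outer radius after coating: r₂ = 0.00104 + 0.00149 = 0.00253 m.
Since r₁ < r_cr and r₂ ≤ r_cr, the coating moves toward the maximum at r_cr — heat loss rises.
Bare: R = 1/(2πr₁h) = 17.35 m·K/W; Q = 107.7/17.35 = 6.21 W/m.
Coated: R = R_cond + R_conv = 7.681 m·K/W; Q = 107.7/7.681 = 14.0 W/m.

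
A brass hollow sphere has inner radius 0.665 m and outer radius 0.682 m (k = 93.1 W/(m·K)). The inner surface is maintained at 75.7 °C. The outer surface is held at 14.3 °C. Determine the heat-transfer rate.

Q = 4πk·ΔT/(1/r₁ − 1/r₂) = 4π × 93.1 × 61.4 / (1/0.665 − 1/0.682) = 1.92×10^6 W

Q = 1.92×10^6 W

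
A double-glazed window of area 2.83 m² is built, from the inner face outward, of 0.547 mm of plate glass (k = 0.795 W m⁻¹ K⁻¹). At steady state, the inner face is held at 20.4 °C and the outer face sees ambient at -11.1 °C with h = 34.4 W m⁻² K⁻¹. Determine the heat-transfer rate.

Q = 3.00 kW

Series thermal resistances, inner to outer:
  R_plate glass = L/(kA) = 5.47×10^-4/(0.795·2.83) = 2.431×10^-4 K/W
  R_conv,out = 1/(hA) = 1/(34.4·2.83) = 0.01027 K/W
ΣR = 2.431×10^-4 + 0.01027 = 0.01051 K/W
Q = ΔT/ΣR = (20.4 °C − -11.1 °C)/0.01051 = 3000 W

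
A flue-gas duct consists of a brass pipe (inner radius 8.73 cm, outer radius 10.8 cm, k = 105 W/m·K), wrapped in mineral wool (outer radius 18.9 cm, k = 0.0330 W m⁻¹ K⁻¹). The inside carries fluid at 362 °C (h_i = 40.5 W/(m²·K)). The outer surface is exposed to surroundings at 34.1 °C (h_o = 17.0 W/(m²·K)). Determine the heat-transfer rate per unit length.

Series thermal resistances, inner to outer:
  R'_conv,in = 1/(2πr h) = 1/(2π·0.0873·40.5) = 0.04501 m·K/W
  R'_brass = ln(0.108/0.0873)/(2πk) = 0.2128/(2π·105) = 3.225×10^-4 m·K/W
  R'_mineral wool = ln(0.189/0.108)/(2πk) = 0.5596/(2π·0.0330) = 2.699 m·K/W
  R'_conv,out = 1/(2πr h) = 1/(2π·0.189·17.0) = 0.04953 m·K/W
ΣR = 0.04501 + 3.225×10^-4 + 2.699 + 0.04953 = 2.794 m·K/W
Q' = ΔT/ΣR = (362 °C − 34.1 °C)/2.794 = 117 W/m

Q' = 117 W/m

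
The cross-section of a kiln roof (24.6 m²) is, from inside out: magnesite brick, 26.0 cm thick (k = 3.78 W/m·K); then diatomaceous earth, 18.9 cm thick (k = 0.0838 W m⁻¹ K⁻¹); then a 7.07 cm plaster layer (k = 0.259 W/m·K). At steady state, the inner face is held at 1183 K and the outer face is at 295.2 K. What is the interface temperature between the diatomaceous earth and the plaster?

T = 389 K

Resistance network (inner→outer):
  R_magnesite brick = L/(kA) = 0.260/(3.78·24.6) = 0.002796 K/W
  R_diatomaceous earth = L/(kA) = 0.189/(0.0838·24.6) = 0.09168 K/W
  R_plaster = L/(kA) = 0.0707/(0.259·24.6) = 0.01110 K/W
ΣR = 0.002796 + 0.09168 + 0.01110 = 0.1056 K/W
Q = ΔT/ΣR = (1183 K − 295.2 K)/0.1056 = 8407 W
From the inner boundary to the diatomaceous earth/plaster interface, ΣR_partial = 0.09448 K/W.
T_interface = T_in − Q·ΣR_partial = 1183 K − (8407)(0.09448) = 389 K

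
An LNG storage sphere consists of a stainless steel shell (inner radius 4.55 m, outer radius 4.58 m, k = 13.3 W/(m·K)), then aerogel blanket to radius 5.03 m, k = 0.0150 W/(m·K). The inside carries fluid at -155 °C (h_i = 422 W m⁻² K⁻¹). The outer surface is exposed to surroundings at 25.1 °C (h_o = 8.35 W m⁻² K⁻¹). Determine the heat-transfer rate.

Resistance network (inner→outer):
  R_conv,in = 1/(4πr²h) = 1/(4π·4.55²·422) = 9.109×10^-6 K/W
  R_stainless steel = (1/4.55 − 1/4.58)/(4πk) = 0.001440/(4π·13.3) = 8.614×10^-6 K/W
  R_aerogel blanket = (1/4.58 − 1/5.03)/(4πk) = 0.01953/(4π·0.0150) = 0.1036 K/W
  R_conv,out = 1/(4πr²h) = 1/(4π·5.03²·8.35) = 3.767×10^-4 K/W
ΣR = 9.109×10^-6 + 8.614×10^-6 + 0.1036 + 3.767×10^-4 = 0.1040 K/W
Q = ΔT/ΣR = (-155 °C − 25.1 °C)/0.1040 = -1730 W
(Negative Q ⇒ heat flows inward; heat gain = 1730 W.)

Q = 1730 W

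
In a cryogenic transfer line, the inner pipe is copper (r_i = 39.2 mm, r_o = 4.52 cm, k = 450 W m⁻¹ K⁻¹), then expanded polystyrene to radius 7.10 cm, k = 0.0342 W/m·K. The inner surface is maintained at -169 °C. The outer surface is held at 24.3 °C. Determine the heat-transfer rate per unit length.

Treat each layer as a resistance in series:
  R'_copper = ln(0.0452/0.0392)/(2πk) = 0.1424/(2π·450) = 5.037×10^-5 m·K/W
  R'_expanded polystyrene = ln(0.0710/0.0452)/(2πk) = 0.4516/(2π·0.0342) = 2.102 m·K/W
ΣR = 5.037×10^-5 + 2.102 = 2.102 m·K/W
Q' = ΔT/ΣR = (-169 °C − 24.3 °C)/2.102 = -92.0 W/m
(Negative Q' ⇒ heat flows inward; heat gain = 92.0 W/m.)

Q' = 92.0 W/m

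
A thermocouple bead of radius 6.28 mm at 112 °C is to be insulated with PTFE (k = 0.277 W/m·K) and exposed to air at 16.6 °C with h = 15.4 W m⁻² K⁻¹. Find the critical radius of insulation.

r_cr = 3.60 cm

For a sphere, r_cr = 2k_ins/h = 2·0.277/15.4 = 0.0360 m = 3.60 cm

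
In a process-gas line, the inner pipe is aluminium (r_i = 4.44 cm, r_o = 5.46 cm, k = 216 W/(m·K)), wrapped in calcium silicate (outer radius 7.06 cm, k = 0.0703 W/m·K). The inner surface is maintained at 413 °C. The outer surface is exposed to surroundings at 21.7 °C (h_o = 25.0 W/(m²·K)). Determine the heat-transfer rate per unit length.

Series thermal resistances, inner to outer:
  R'_aluminium = ln(0.0546/0.0444)/(2πk) = 0.2068/(2π·216) = 1.524×10^-4 m·K/W
  R'_calcium silicate = ln(0.0706/0.0546)/(2πk) = 0.2570/(2π·0.0703) = 0.5818 m·K/W
  R'_conv,out = 1/(2πr h) = 1/(2π·0.0706·25.0) = 0.09017 m·K/W
ΣR = 1.524×10^-4 + 0.5818 + 0.09017 = 0.6721 m·K/W
Q' = ΔT/ΣR = (413 °C − 21.7 °C)/0.6721 = 582 W/m

Q' = 582 W/m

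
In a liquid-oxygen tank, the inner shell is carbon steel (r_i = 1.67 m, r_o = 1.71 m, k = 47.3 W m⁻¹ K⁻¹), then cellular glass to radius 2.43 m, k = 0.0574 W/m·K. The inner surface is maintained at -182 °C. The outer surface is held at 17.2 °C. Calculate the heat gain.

Q = 829 W

Treat each layer as a resistance in series:
  R_carbon steel = (1/1.67 − 1/1.71)/(4πk) = 0.01401/(4π·47.3) = 2.357×10^-5 K/W
  R_cellular glass = (1/1.71 − 1/2.43)/(4πk) = 0.1733/(4π·0.0574) = 0.2402 K/W
ΣR = 2.357×10^-5 + 0.2402 = 0.2402 K/W
Q = ΔT/ΣR = (-182 °C − 17.2 °C)/0.2402 = -829 W
(Negative Q ⇒ heat flows inward; heat gain = 829 W.)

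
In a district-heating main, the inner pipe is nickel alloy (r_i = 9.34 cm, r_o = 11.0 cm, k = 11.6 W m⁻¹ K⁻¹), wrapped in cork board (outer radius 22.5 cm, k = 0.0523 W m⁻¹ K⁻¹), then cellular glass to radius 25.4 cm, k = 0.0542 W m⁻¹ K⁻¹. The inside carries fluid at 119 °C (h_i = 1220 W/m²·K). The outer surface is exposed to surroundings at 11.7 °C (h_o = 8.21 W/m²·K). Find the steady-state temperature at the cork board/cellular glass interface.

Series thermal resistances, inner to outer:
  R'_conv,in = 1/(2πr h) = 1/(2π·0.0934·1220) = 0.001397 m·K/W
  R'_nickel alloy = ln(0.110/0.0934)/(2πk) = 0.1636/(2π·11.6) = 0.002244 m·K/W
  R'_cork board = ln(0.225/0.110)/(2πk) = 0.7156/(2π·0.0523) = 2.178 m·K/W
  R'_cellular glass = ln(0.254/0.225)/(2πk) = 0.1212/(2π·0.0542) = 0.3560 m·K/W
  R'_conv,out = 1/(2πr h) = 1/(2π·0.254·8.21) = 0.07632 m·K/W
ΣR = 0.001397 + 0.002244 + 2.178 + 0.3560 + 0.07632 = 2.614 m·K/W
Q' = ΔT/ΣR = (119 °C − 11.7 °C)/2.614 = 41.05 W/m
From the inner boundary to the cork board/cellular glass interface, ΣR_partial = 2.182 m·K/W.
T_interface = T_in − Q'·ΣR_partial = 119 °C − (41.05)(2.182) = 29.4 °C

T = 29.4 °C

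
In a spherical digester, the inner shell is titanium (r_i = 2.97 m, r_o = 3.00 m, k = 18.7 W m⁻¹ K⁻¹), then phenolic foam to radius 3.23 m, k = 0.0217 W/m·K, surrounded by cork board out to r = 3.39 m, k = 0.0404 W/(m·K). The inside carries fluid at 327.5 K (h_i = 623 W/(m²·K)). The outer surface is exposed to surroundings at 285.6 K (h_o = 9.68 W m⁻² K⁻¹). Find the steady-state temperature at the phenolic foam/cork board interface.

Series thermal resistances, inner to outer:
  R_conv,in = 1/(4πr²h) = 1/(4π·2.97²·623) = 1.448×10^-5 K/W
  R_titanium = (1/2.97 − 1/3.00)/(4πk) = 0.003367/(4π·18.7) = 1.433×10^-5 K/W
  R_phenolic foam = (1/3.00 − 1/3.23)/(4πk) = 0.02374/(4π·0.0217) = 0.08704 K/W
  R_cork board = (1/3.23 − 1/3.39)/(4πk) = 0.01461/(4π·0.0404) = 0.02878 K/W
  R_conv,out = 1/(4πr²h) = 1/(4π·3.39²·9.68) = 7.153×10^-4 K/W
ΣR = 1.448×10^-5 + 1.433×10^-5 + 0.08704 + 0.02878 + 7.153×10^-4 = 0.1166 K/W
Q = ΔT/ΣR = (327.5 K − 285.6 K)/0.1166 = 359.3 W
From the inner boundary to the phenolic foam/cork board interface, ΣR_partial = 0.08707 K/W.
T_interface = T_in − Q·ΣR_partial = 327.5 K − (359.3)(0.08707) = 296.2 K

T = 296.2 K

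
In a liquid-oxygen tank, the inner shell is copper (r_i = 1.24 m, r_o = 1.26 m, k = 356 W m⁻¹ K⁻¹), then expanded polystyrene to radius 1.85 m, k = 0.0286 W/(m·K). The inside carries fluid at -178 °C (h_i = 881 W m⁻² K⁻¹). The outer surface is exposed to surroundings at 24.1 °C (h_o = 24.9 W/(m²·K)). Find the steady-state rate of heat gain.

Q = 287 W

Resistance network (inner→outer):
  R_conv,in = 1/(4πr²h) = 1/(4π·1.24²·881) = 5.874×10^-5 K/W
  R_copper = (1/1.24 − 1/1.26)/(4πk) = 0.01280/(4π·356) = 2.861×10^-6 K/W
  R_expanded polystyrene = (1/1.26 − 1/1.85)/(4πk) = 0.2531/(4π·0.0286) = 0.7043 K/W
  R_conv,out = 1/(4πr²h) = 1/(4π·1.85²·24.9) = 9.338×10^-4 K/W
ΣR = 5.874×10^-5 + 2.861×10^-6 + 0.7043 + 9.338×10^-4 = 0.7053 K/W
Q = ΔT/ΣR = (-178 °C − 24.1 °C)/0.7053 = -287 W
(Negative Q ⇒ heat flows inward; heat gain = 287 W.)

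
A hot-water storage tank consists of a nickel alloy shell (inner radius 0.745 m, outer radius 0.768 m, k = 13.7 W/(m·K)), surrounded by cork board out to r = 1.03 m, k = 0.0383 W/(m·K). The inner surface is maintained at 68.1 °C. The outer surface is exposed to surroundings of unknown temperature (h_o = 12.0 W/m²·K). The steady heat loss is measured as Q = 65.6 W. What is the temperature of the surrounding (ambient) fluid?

T_out = 22.5 °C

Sum the resistances:
  R_nickel alloy = (1/0.745 − 1/0.768)/(4πk) = 0.04020/(4π·13.7) = 2.335×10^-4 K/W
  R_cork board = (1/0.768 − 1/1.03)/(4πk) = 0.3312/(4π·0.0383) = 0.6882 K/W
  R_conv,out = 1/(4πr²h) = 1/(4π·1.03²·12.0) = 0.006251 K/W
ΣR = 0.6947 K/W
ΔT = Q·ΣR = 65.6 × 0.6947 = 45.57 K
Heat flows outward, so T_out = T_in − ΔT = 68.1 − 45.57 = 22.5 °C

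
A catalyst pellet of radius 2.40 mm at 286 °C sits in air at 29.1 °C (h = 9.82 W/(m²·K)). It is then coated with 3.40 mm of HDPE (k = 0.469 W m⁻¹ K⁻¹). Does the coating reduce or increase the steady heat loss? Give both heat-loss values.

increases: 0.183 → 0.910 W

Critical radius for a sphere: r_cr = 2k/h = 0.0955 m = 9.55 cm.
Outer radius after coating: r₂ = 0.00240 + 0.00340 = 0.00580 m.
Since r₁ < r_cr and r₂ ≤ r_cr, the coating moves toward the maximum at r_cr — heat loss rises.
Bare: R = 1/(4πr₁²h) = 1407 K/W; Q = 256.9/1407 = 0.183 W.
Coated: R = R_cond + R_conv = 282.3 K/W; Q = 256.9/282.3 = 0.910 W.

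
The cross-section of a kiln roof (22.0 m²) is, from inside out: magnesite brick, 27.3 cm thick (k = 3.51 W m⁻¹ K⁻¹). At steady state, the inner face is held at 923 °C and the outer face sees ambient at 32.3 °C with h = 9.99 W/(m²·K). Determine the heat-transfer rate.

Series thermal resistances, inner to outer:
  R_magnesite brick = L/(kA) = 0.273/(3.51·22.0) = 0.003535 K/W
  R_conv,out = 1/(hA) = 1/(9.99·22.0) = 0.004550 K/W
ΣR = 0.003535 + 0.004550 = 0.008085 K/W
Q = ΔT/ΣR = (923 °C − 32.3 °C)/0.008085 = 1.10×10^5 W

Q = 110 kW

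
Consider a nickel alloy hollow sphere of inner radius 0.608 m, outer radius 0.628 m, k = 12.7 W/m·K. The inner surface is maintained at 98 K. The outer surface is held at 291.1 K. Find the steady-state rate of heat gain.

Q = 5.88×10^5 W

Q = 4πk·ΔT/(1/r₁ − 1/r₂) = 4π × 12.7 × 193.1 / (1/0.608 − 1/0.628) = 5.88×10^5 W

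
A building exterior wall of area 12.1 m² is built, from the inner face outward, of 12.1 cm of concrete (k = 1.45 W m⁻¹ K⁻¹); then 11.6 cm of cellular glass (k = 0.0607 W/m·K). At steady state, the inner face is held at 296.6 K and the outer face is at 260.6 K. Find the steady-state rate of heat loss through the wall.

Treat each layer as a resistance in series:
  R_concrete = L/(kA) = 0.121/(1.45·12.1) = 0.006897 K/W
  R_cellular glass = L/(kA) = 0.116/(0.0607·12.1) = 0.1579 K/W
ΣR = 0.006897 + 0.1579 = 0.1648 K/W
Q = ΔT/ΣR = (296.6 K − 260.6 K)/0.1648 = 218 W

Q = 218 W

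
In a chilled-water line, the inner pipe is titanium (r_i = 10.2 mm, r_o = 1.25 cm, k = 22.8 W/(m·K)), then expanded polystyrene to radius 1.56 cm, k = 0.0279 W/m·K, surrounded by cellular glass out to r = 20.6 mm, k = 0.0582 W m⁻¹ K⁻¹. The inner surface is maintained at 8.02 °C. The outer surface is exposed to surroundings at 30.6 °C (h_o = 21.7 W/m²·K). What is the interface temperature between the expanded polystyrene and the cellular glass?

Treat each layer as a resistance in series:
  R'_titanium = ln(0.0125/0.0102)/(2πk) = 0.2033/(2π·22.8) = 0.001419 m·K/W
  R'_expanded polystyrene = ln(0.0156/0.0125)/(2πk) = 0.2215/(2π·0.0279) = 1.264 m·K/W
  R'_cellular glass = ln(0.0206/0.0156)/(2πk) = 0.2780/(2π·0.0582) = 0.7603 m·K/W
  R'_conv,out = 1/(2πr h) = 1/(2π·0.0206·21.7) = 0.3560 m·K/W
ΣR = 0.001419 + 1.264 + 0.7603 + 0.3560 = 2.382 m·K/W
Q' = ΔT/ΣR = (8.02 °C − 30.6 °C)/2.382 = -9.479 W/m
From the inner boundary to the expanded polystyrene/cellular glass interface, ΣR_partial = 1.265 m·K/W.
T_interface = T_in − Q'·ΣR_partial = 8.02 °C − (-9.479)(1.265) = 20.0 °C

T = 20.0 °C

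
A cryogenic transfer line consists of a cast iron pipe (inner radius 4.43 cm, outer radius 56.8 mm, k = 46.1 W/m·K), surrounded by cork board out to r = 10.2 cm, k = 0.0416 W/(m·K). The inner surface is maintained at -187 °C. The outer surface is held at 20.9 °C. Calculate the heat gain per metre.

Q' = 92.8 W/m

Resistance network (inner→outer):
  R'_cast iron = ln(0.0568/0.0443)/(2πk) = 0.2486/(2π·46.1) = 8.581×10^-4 m·K/W
  R'_cork board = ln(0.102/0.0568)/(2πk) = 0.5854/(2π·0.0416) = 2.240 m·K/W
ΣR = 8.581×10^-4 + 2.240 = 2.241 m·K/W
Q' = ΔT/ΣR = (-187 °C − 20.9 °C)/2.241 = -92.8 W/m
(Negative Q' ⇒ heat flows inward; heat gain = 92.8 W/m.)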